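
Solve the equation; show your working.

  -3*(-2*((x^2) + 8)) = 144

Step 1. [-3*(-2*((x^2) + 8)) = 144] leading coefficient -3: divide by -3. So div: -2*((x^2) + 8) = -48.
Step 2. [-2*((x^2) + 8) = -48] LHS = -2·(…); ÷-2 both sides, so div: (x^2) + 8 = 24.
Step 3. [(x^2) + 8 = 24] +8 is outermost — subtract 8 both sides. So sub: x^2 = 16.
Step 4. [x^2 = 16] √ both sides: 16 ≥ 0 gives two branches, so sqrt: x = 4 or -4.

Answer: x ∈ {-4, 4}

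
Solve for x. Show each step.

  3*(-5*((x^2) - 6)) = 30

Step 1. [3*(-5*((x^2) - 6)) = 30] divide by the outer 3, so div: -5*((x^2) - 6) = 10.
Step 2. [-5*((x^2) - 6) = 10] -5 out front; divide by -5. So div: (x^2) - 6 = -2.
Step 3. [(x^2) - 6 = -2] add 6: x sits inside (… - 6). So sub: x^2 = 4.
Step 4. [x^2 = 4] √ both sides: 4 ≥ 0 gives two branches. So sqrt: x = 2 or -2.

Answer: x ∈ {-2, 2}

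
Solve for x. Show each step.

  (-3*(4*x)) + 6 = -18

Step 1. [(-3*(4*x)) + 6 = -18] peel the +6: subtract 6 from each side, so sub: -3*(4*x) = -24.
Step 2. [-3*(4*x) = -24] -3·(inner) — divide through by -3, so div: 4*x = 8.
Step 3. [4*x = 8] leading coefficient 4: divide by 4 ⇒ div: x = 2.

Answer: x ∈ {2}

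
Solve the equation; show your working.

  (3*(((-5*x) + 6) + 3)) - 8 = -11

Step 1. [(3*(((-5*x) + 6) + 3)) - 8 = -11] -8 is outermost — add 8 both sides ⇒ sub: 3*(((-5*x) + 6) + 3) = -3.
Step 2. [3*(((-5*x) + 6) + 3) = -3] divide by the outer 3. So div: ((-5*x) + 6) + 3 = -1.
Step 3. [((-5*x) + 6) + 3 = -1] subtract 3: x sits inside (… + 3), so sub: (-5*x) + 6 = -4.
Step 4. [(-5*x) + 6 = -4] peel the +6: subtract 6 from each side, so sub: -5*x = -10.
Step 5. [-5*x = -10] -5 out front; divide by -5. So div: x = 2.

Answer: x ∈ {2}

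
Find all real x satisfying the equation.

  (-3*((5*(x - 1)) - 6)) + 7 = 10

Step 1. [(-3*((5*(x - 1)) - 6)) + 7 = 10] 7 comes off first (subtract 7), so sub: -3*((5*(x - 1)) - 6) = 3.
Step 2. [-3*((5*(x - 1)) - 6) = 3] -3 out front; divide by -3 ⇒ div: (5*(x - 1)) - 6 = -1.
Step 3. [(5*(x - 1)) - 6 = -1] add 6: x sits inside (… - 6), so sub: 5*(x - 1) = 5.
Step 4. [5*(x - 1) = 5] divide by the outer 5. So div: x - 1 = 1.
Step 5. [x - 1 = 1] 1 comes off first (add 1). So sub: x = 2.

Answer: x ∈ {2}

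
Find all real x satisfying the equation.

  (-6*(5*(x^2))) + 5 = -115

Step 1. [(-6*(5*(x^2))) + 5 = -115] subtract 5: x sits inside (… + 5), so sub: -6*(5*(x^2)) = -120.
Step 2. [-6*(5*(x^2)) = -120] -6·(inner) — divide through by -6 ⇒ div: 5*(x^2) = 20.
Step 3. [5*(x^2) = 20] 5·(inner) — divide through by 5, so div: x^2 = 4.
Step 4. [x^2 = 4] √ both sides: 4 ≥ 0 gives two branches ⇒ sqrt: x = 2 or -2.

Answer: x ∈ {-2, 2}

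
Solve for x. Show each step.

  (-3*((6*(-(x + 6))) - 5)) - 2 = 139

Step 1. [(-3*((6*(-(x + 6))) - 5)) - 2 = 139] add 2: x sits inside (… - 2). So sub: -3*((6*(-(x + 6))) - 5) = 141.
Step 2. [-3*((6*(-(x + 6))) - 5) = 141] -3·(inner) — divide through by -3 ⇒ div: (6*(-(x + 6))) - 5 = -47.
Step 3. [(6*(-(x + 6))) - 5 = -47] 5 comes off first (add 5). So sub: 6*(-(x + 6)) = -42.
Step 4. [6*(-(x + 6)) = -42] divide by the outer 6, so div: -(x + 6) = -7.
Step 5. [-(x + 6) = -7] LHS negated; negate both sides ⇒ neg: x + 6 = 7.
Step 6. [x + 6 = 7] peel the +6: subtract 6 from each side. So sub: x = 1.

Answer: x ∈ {1}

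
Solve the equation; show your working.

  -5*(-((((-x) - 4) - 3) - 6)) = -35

Step 1. [-5*(-((((-x) - 4) - 3) - 6)) = -35] -5 out front; divide by -5. So div: -((((-x) - 4) - 3) - 6) = 7.
Step 2. [-((((-x) - 4) - 3) - 6) = 7] flip signs both sides, so neg: (((-x) - 4) - 3) - 6 = -7.
Step 3. [(((-x) - 4) - 3) - 6 = -7] add 6: x sits inside (… - 6), so sub: ((-x) - 4) - 3 = -1.
Step 4. [((-x) - 4) - 3 = -1] the outer -3 inverts by adding 3. So sub: (-x) - 4 = 2.
Step 5. [(-x) - 4 = 2] the outer -4 inverts by adding 4 ⇒ sub: -x = 6.
Step 6. [-x = 6] LHS negated; negate both sides, so neg: x = -6.

Answer: x ∈ {-6}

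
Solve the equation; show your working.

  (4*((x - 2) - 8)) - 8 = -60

Step 1. [(4*((x - 2) - 8)) - 8 = -60] common factor 4 (LHS and -60) — divide through, so factor: ((x - 2) - 8) - 2 = -15.
Step 2. [((x - 2) - 8) - 2 = -15] -2 is outermost — add 2 both sides. So sub: (x - 2) - 8 = -13.
Step 3. [(x - 2) - 8 = -13] the outer -8 inverts by adding 8, so sub: x - 2 = -5.
Step 4. [x - 2 = -5] -2 is outermost — add 2 both sides ⇒ sub: x = -3.

Answer: x ∈ {-3}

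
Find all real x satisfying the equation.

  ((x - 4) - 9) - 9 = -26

Step 1. [((x - 4) - 9) - 9 = -26] -9 is outermost — add 9 both sides. So sub: (x - 4) - 9 = -17.
Step 2. [(x - 4) - 9 = -17] -9 is outermost — add 9 both sides, so sub: x - 4 = -8.
Step 3. [x - 4 = -8] add 4: x sits inside (… - 4), so sub: x = -4.

Answer: x ∈ {-4}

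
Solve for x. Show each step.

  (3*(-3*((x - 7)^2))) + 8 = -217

Step 1. [(3*(-3*((x - 7)^2))) + 8 = -217] subtract 8: x sits inside (… + 8) ⇒ sub: 3*(-3*((x - 7)^2)) = -225.
Step 2. [3*(-3*((x - 7)^2)) = -225] leading coefficient 3: divide by 3 ⇒ div: -3*((x - 7)^2) = -75.
Step 3. [-3*((x - 7)^2) = -75] -3·(inner) — divide through by -3, so div: (x - 7)^2 = 25.
Step 4. [(x - 7)^2 = 25] LHS squared, RHS 25 ≥ 0: apply √ (±), so sqrt: x - 7 = 5 or -5.
Step 5. [x - 7 = 5 or -5] add 7: x sits inside (… - 7), so sub: x = 12 or 2.

Answer: x ∈ {2, 12}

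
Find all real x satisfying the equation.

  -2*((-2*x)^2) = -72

Step 1. [-2*((-2*x)^2) = -72] leading coefficient -2: divide by -2. So div: (-2*x)^2 = 36.
Step 2. [(-2*x)^2 = 36] √ both sides: 36 ≥ 0 gives two branches ⇒ sqrt: -2*x = 6 or -6.
Step 3. [-2*x = 6 or -6] leading coefficient -2: divide by -2 ⇒ div: x = -3 or 3.

Answer: x ∈ {-3, 3}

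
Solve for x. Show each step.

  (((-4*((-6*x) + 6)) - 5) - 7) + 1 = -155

Step 1. [(((-4*((-6*x) + 6)) - 5) - 7) + 1 = -155] 1 comes off first (subtract 1). So sub: ((-4*((-6*x) + 6)) - 5) - 7 = -156.
Step 2. [((-4*((-6*x) + 6)) - 5) - 7 = -156] add 7: x sits inside (… - 7) ⇒ sub: (-4*((-6*x) + 6)) - 5 = -149.
Step 3. [(-4*((-6*x) + 6)) - 5 = -149] 5 comes off first (add 5), so sub: -4*((-6*x) + 6) = -144.
Step 4. [-4*((-6*x) + 6) = -144] leading coefficient -4: divide by -4 ⇒ div: (-6*x) + 6 = 36.
Step 5. [(-6*x) + 6 = 36] -6 divides every term; factor it out. So factor: x - 1 = -6.
Step 6. [x - 1 = -6] the outer -1 inverts by adding 1. So sub: x = -5.

Answer: x ∈ {-5}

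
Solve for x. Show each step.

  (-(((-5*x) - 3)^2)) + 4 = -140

Step 1. [(-(((-5*x) - 3)^2)) + 4 = -140] +4 is outermost — subtract 4 both sides, so sub: -(((-5*x) - 3)^2) = -144.
Step 2. [-(((-5*x) - 3)^2) = -144] LHS negated; negate both sides, so neg: ((-5*x) - 3)^2 = 144.
Step 3. [((-5*x) - 3)^2 = 144] √ both sides: 144 ≥ 0 gives two branches. So sqrt: (-5*x) - 3 = 12 or -12.
Step 4. [(-5*x) - 3 = 12 or -12] peel the -3: add 3 from each side ⇒ sub: -5*x = 15 or -9.
Step 5. [-5*x = 15 or -9] LHS = -5·(…); ÷-5 both sides. So div: x = -3 or 9/5.

Answer: x ∈ {-3, 9/5}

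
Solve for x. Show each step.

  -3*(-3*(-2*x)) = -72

Step 1. [-3*(-3*(-2*x)) = -72] leading coefficient -3: divide by -3. So div: -3*(-2*x) = 24.
Step 2. [-3*(-2*x) = 24] LHS = -3·(…); ÷-3 both sides. So div: -2*x = -8.
Step 3. [-2*x = -8] divide by the outer -2, so div: x = 4.

Answer: x ∈ {4}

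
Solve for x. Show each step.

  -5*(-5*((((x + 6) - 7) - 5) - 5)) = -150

Step 1. [-5*(-5*((((x + 6) - 7) - 5) - 5)) = -150] leading coefficient -5: divide by -5 ⇒ div: -5*((((x + 6) - 7) - 5) - 5) = 30.
Step 2. [-5*((((x + 6) - 7) - 5) - 5) = 30] divide by the outer -5 ⇒ div: (((x + 6) - 7) - 5) - 5 = -6.
Step 3. [(((x + 6) - 7) - 5) - 5 = -6] -5 is outermost — add 5 both sides, so sub: ((x + 6) - 7) - 5 = -1.
Step 4. [((x + 6) - 7) - 5 = -1] peel the -5: add 5 from each side, so sub: (x + 6) - 7 = 4.
Step 5. [(x + 6) - 7 = 4] -7 is outermost — add 7 both sides, so sub: x + 6 = 11.
Step 6. [x + 6 = 11] subtract 6: x sits inside (… + 6), so sub: x = 5.

Answer: x ∈ {5}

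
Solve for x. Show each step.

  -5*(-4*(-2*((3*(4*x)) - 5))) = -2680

Step 1. [-5*(-4*(-2*((3*(4*x)) - 5))) = -2680] -5 out front; divide by -5, so div: -4*(-2*((3*(4*x)) - 5)) = 536.
Step 2. [-4*(-2*((3*(4*x)) - 5)) = 536] -4 out front; divide by -4 ⇒ div: -2*((3*(4*x)) - 5) = -134.
Step 3. [-2*((3*(4*x)) - 5) = -134] LHS = -2·(…); ÷-2 both sides ⇒ div: (3*(4*x)) - 5 = 67.
Step 4. [(3*(4*x)) - 5 = 67] the outer -5 inverts by adding 5 ⇒ sub: 3*(4*x) = 72.
Step 5. [3*(4*x) = 72] 3·(inner) — divide through by 3, so div: 4*x = 24.
Step 6. [4*x = 24] leading coefficient 4: divide by 4. So div: x = 6.

Answer: x ∈ {6}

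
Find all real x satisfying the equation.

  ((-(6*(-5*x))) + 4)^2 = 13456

Step 1. [((-(6*(-5*x))) + 4)^2 = 13456] √ both sides: 13456 ≥ 0 gives two branches. So sqrt: (-(6*(-5*x))) + 4 = 116 or -116.
Step 2. [(-(6*(-5*x))) + 4 = 116 or -116] +4 is outermost — subtract 4 both sides ⇒ sub: -(6*(-5*x)) = 112 or -120.
Step 3. [-(6*(-5*x)) = 112 or -120] flip signs both sides ⇒ neg: 6*(-5*x) = -112 or 120.
Step 4. [6*(-5*x) = -112 or 120] 6·(inner) — divide through by 6. So div: -5*x = -56/3 or 20.
Step 5. [-5*x = -56/3 or 20] LHS = -5·(…); ÷-5 both sides ⇒ div: x = 56/15 or -4.

Answer: x ∈ {-4, 56/15}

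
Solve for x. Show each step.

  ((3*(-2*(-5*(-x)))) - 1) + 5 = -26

Step 1. [((3*(-2*(-5*(-x)))) - 1) + 5 = -26] 5 comes off first (subtract 5). So sub: (3*(-2*(-5*(-x)))) - 1 = -31.
Step 2. [(3*(-2*(-5*(-x)))) - 1 = -31] the outer -1 inverts by adding 1. So sub: 3*(-2*(-5*(-x))) = -30.
Step 3. [3*(-2*(-5*(-x))) = -30] LHS = 3·(…); ÷3 both sides, so div: -2*(-5*(-x)) = -10.
Step 4. [-2*(-5*(-x)) = -10] -2 out front; divide by -2 ⇒ div: -5*(-x) = 5.
Step 5. [-5*(-x) = 5] -5·(inner) — divide through by -5. So div: -x = -1.
Step 6. [-x = -1] flip signs both sides ⇒ neg: x = 1.

Answer: x ∈ {1}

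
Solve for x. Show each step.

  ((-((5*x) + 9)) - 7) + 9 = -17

Step 1. [((-((5*x) + 9)) - 7) + 9 = -17] 9 comes off first (subtract 9). So sub: (-((5*x) + 9)) - 7 = -26.
Step 2. [(-((5*x) + 9)) - 7 = -26] peel the -7: add 7 from each side, so sub: -((5*x) + 9) = -19.
Step 3. [-((5*x) + 9) = -19] leading − — multiply by −1 ⇒ neg: (5*x) + 9 = 19.
Step 4. [(5*x) + 9 = 19] +9 is outermost — subtract 9 both sides, so sub: 5*x = 10.
Step 5. [5*x = 10] 5·(inner) — divide through by 5. So div: x = 2.

Answer: x ∈ {2}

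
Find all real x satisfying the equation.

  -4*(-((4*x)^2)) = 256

Step 1. [-4*(-((4*x)^2)) = 256] -4·(inner) — divide through by -4 ⇒ div: -((4*x)^2) = -64.
Step 2. [-((4*x)^2) = -64] leading − — multiply by −1, so neg: (4*x)^2 = 64.
Step 3. [(4*x)^2 = 64] 64 ≥ 0, LHS is (·)² — take ±√, so sqrt: 4*x = 8 or -8.
Step 4. [4*x = 8 or -8] LHS = 4·(…); ÷4 both sides ⇒ div: x = 2 or -2.

Answer: x ∈ {-2, 2}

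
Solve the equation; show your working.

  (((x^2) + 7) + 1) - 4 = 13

Step 1. [(((x^2) + 7) + 1) - 4 = 13] 4 comes off first (add 4), so sub: ((x^2) + 7) + 1 = 17.
Step 2. [((x^2) + 7) + 1 = 17] +1 is outermost — subtract 1 both sides. So sub: (x^2) + 7 = 16.
Step 3. [(x^2) + 7 = 16] subtract 7: x sits inside (… + 7) ⇒ sub: x^2 = 9.
Step 4. [x^2 = 9] LHS squared, RHS 9 ≥ 0: apply √ (±) ⇒ sqrt: x = 3 or -3.

Answer: x ∈ {-3, 3}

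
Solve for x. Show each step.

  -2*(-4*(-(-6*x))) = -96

Step 1. [-2*(-4*(-(-6*x))) = -96] divide by the outer -2, so div: -4*(-(-6*x)) = 48.
Step 2. [-4*(-(-6*x)) = 48] -4·(inner) — divide through by -4. So div: -(-6*x) = -12.
Step 3. [-(-6*x) = -12] LHS negated; negate both sides ⇒ neg: -6*x = 12.
Step 4. [-6*x = 12] LHS = -6·(…); ÷-6 both sides. So div: x = -2.

Answer: x ∈ {-2}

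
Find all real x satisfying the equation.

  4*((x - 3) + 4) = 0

Step 1. [4*((x - 3) + 4) = 0] 4·(inner) — divide through by 4. So div: (x - 3) + 4 = 0.
Step 2. [(x - 3) + 4 = 0] +4 is outermost — subtract 4 both sides ⇒ sub: x - 3 = -4.
Step 3. [x - 3 = -4] peel the -3: add 3 from each side, so sub: x = -1.

Answer: x ∈ {-1}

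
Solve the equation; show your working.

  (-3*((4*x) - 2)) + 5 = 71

Step 1. [(-3*((4*x) - 2)) + 5 = 71] subtract 5: x sits inside (… + 5), so sub: -3*((4*x) - 2) = 66.
Step 2. [-3*((4*x) - 2) = 66] -3 out front; divide by -3 ⇒ div: (4*x) - 2 = -22.
Step 3. [(4*x) - 2 = -22] add 2: x sits inside (… - 2). So sub: 4*x = -20.
Step 4. [4*x = -20] divide by the outer 4, so div: x = -5.

Answer: x ∈ {-5}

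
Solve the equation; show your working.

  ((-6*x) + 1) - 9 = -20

Step 1. [((-6*x) + 1) - 9 = -20] -9 is outermost — add 9 both sides, so sub: (-6*x) + 1 = -11.
Step 2. [(-6*x) + 1 = -11] +1 is outermost — subtract 1 both sides ⇒ sub: -6*x = -12.
Step 3. [-6*x = -12] leading coefficient -6: divide by -6 ⇒ div: x = 2.

Answer: x ∈ {2}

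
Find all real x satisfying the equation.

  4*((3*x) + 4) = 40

Step 1. [4*((3*x) + 4) = 40] 4·(inner) — divide through by 4. So div: (3*x) + 4 = 10.
Step 2. [(3*x) + 4 = 10] +4 is outermost — subtract 4 both sides. So sub: 3*x = 6.
Step 3. [3*x = 6] 3 out front; divide by 3 ⇒ div: x = 2.

Answer: x ∈ {2}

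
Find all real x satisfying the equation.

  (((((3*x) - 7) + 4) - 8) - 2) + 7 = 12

Step 1. [(((((3*x) - 7) + 4) - 8) - 2) + 7 = 12] 7 comes off first (subtract 7). So sub: ((((3*x) - 7) + 4) - 8) - 2 = 5.
Step 2. [((((3*x) - 7) + 4) - 8) - 2 = 5] 2 comes off first (add 2), so sub: (((3*x) - 7) + 4) - 8 = 7.
Step 3. [(((3*x) - 7) + 4) - 8 = 7] 8 comes off first (add 8). So sub: ((3*x) - 7) + 4 = 15.
Step 4. [((3*x) - 7) + 4 = 15] subtract 4: x sits inside (… + 4). So sub: (3*x) - 7 = 11.
Step 5. [(3*x) - 7 = 11] the outer -7 inverts by adding 7 ⇒ sub: 3*x = 18.
Step 6. [3*x = 18] LHS = 3·(…); ÷3 both sides, so div: x = 6.

Answer: x ∈ {6}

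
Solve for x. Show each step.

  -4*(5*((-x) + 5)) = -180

Step 1. [-4*(5*((-x) + 5)) = -180] -4·(inner) — divide through by -4 ⇒ div: 5*((-x) + 5) = 45.
Step 2. [5*((-x) + 5) = 45] divide by the outer 5 ⇒ div: (-x) + 5 = 9.
Step 3. [(-x) + 5 = 9] +5 is outermost — subtract 5 both sides, so sub: -x = 4.
Step 4. [-x = 4] leading − — multiply by −1 ⇒ neg: x = -4.

Answer: x ∈ {-4}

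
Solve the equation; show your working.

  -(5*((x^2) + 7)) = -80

Step 1. [-(5*((x^2) + 7)) = -80] leading − — multiply by −1. So neg: 5*((x^2) + 7) = 80.
Step 2. [5*((x^2) + 7) = 80] 5·(inner) — divide through by 5. So div: (x^2) + 7 = 16.
Step 3. [(x^2) + 7 = 16] subtract 7: x sits inside (… + 7), so sub: x^2 = 9.
Step 4. [x^2 = 9] LHS squared, RHS 9 ≥ 0: apply √ (±). So sqrt: x = 3 or -3.

Answer: x ∈ {-3, 3}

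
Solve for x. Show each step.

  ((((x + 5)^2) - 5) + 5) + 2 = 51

Step 1. [((((x + 5)^2) - 5) + 5) + 2 = 51] 2 comes off first (subtract 2) ⇒ sub: (((x + 5)^2) - 5) + 5 = 49.
Step 2. [(((x + 5)^2) - 5) + 5 = 49] subtract 5: x sits inside (… + 5). So sub: ((x + 5)^2) - 5 = 44.
Step 3. [((x + 5)^2) - 5 = 44] -5 is outermost — add 5 both sides, so sub: (x + 5)^2 = 49.
Step 4. [(x + 5)^2 = 49] 49 ≥ 0, LHS is (·)² — take ±√, so sqrt: x + 5 = 7 or -7.
Step 5. [x + 5 = 7 or -7] peel the +5: subtract 5 from each side. So sub: x = 2 or -12.

Answer: x ∈ {-12, 2}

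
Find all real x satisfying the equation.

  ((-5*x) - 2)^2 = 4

Step 1. [((-5*x) - 2)^2 = 4] 4 ≥ 0, LHS is (·)² — take ±√ ⇒ sqrt: (-5*x) - 2 = 2 or -2.
Step 2. [(-5*x) - 2 = 2 or -2] peel the -2: add 2 from each side ⇒ sub: -5*x = 4 or 0.
Step 3. [-5*x = 4 or 0] LHS = -5·(…); ÷-5 both sides. So div: x = -4/5 or 0.

Answer: x ∈ {-4/5, 0}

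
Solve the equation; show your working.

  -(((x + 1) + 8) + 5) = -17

Step 1. [-(((x + 1) + 8) + 5) = -17] flip signs both sides, so neg: ((x + 1) + 8) + 5 = 17.
Step 2. [((x + 1) + 8) + 5 = 17] the outer +5 inverts by subtracting 5 ⇒ sub: (x + 1) + 8 = 12.
Step 3. [(x + 1) + 8 = 12] subtract 8: x sits inside (… + 8). So sub: x + 1 = 4.
Step 4. [x + 1 = 4] subtract 1: x sits inside (… + 1). So sub: x = 3.

Answer: x ∈ {3}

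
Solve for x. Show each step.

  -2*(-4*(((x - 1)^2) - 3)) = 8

Step 1. [-2*(-4*(((x - 1)^2) - 3)) = 8] -2 out front; divide by -2, so div: -4*(((x - 1)^2) - 3) = -4.
Step 2. [-4*(((x - 1)^2) - 3) = -4] divide by the outer -4, so div: ((x - 1)^2) - 3 = 1.
Step 3. [((x - 1)^2) - 3 = 1] the outer -3 inverts by adding 3 ⇒ sub: (x - 1)^2 = 4.
Step 4. [(x - 1)^2 = 4] 4 ≥ 0, LHS is (·)² — take ±√. So sqrt: x - 1 = 2 or -2.
Step 5. [x - 1 = 2 or -2] -1 is outermost — add 1 both sides, so sub: x = 3 or -1.

Answer: x ∈ {-1, 3}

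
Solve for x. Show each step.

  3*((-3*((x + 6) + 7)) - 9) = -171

Step 1. [3*((-3*((x + 6) + 7)) - 9) = -171] divide by the outer 3, so div: (-3*((x + 6) + 7)) - 9 = -57.
Step 2. [(-3*((x + 6) + 7)) - 9 = -57] the outer -9 inverts by adding 9. So sub: -3*((x + 6) + 7) = -48.
Step 3. [-3*((x + 6) + 7) = -48] divide by the outer -3 ⇒ div: (x + 6) + 7 = 16.
Step 4. [(x + 6) + 7 = 16] the outer +7 inverts by subtracting 7 ⇒ sub: x + 6 = 9.
Step 5. [x + 6 = 9] the outer +6 inverts by subtracting 6, so sub: x = 3.

Answer: x ∈ {3}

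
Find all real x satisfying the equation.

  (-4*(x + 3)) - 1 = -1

Step 1. [(-4*(x + 3)) - 1 = -1] -1 is outermost — add 1 both sides, so sub: -4*(x + 3) = 0.
Step 2. [-4*(x + 3) = 0] LHS = -4·(…); ÷-4 both sides ⇒ div: x + 3 = 0.
Step 3. [x + 3 = 0] subtract 3: x sits inside (… + 3) ⇒ sub: x = -3.

Answer: x ∈ {-3}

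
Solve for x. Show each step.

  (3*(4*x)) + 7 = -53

Step 1. [(3*(4*x)) + 7 = -53] the outer +7 inverts by subtracting 7. So sub: 3*(4*x) = -60.
Step 2. [3*(4*x) = -60] 3 out front; divide by 3. So div: 4*x = -20.
Step 3. [4*x = -20] divide by the outer 4, so div: x = -5.

Answer: x ∈ {-5}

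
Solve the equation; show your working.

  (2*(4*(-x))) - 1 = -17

Step 1. [(2*(4*(-x))) - 1 = -17] peel the -1: add 1 from each side. So sub: 2*(4*(-x)) = -16.
Step 2. [2*(4*(-x)) = -16] LHS = 2·(…); ÷2 both sides. So div: 4*(-x) = -8.
Step 3. [4*(-x) = -8] LHS = 4·(…); ÷4 both sides. So div: -x = -2.
Step 4. [-x = -2] flip signs both sides ⇒ neg: x = 2.

Answer: x ∈ {2}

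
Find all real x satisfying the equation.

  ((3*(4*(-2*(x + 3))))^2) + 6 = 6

Step 1. [((3*(4*(-2*(x + 3))))^2) + 6 = 6] the outer +6 inverts by subtracting 6, so sub: (3*(4*(-2*(x + 3))))^2 = 0.
Step 2. [(3*(4*(-2*(x + 3))))^2 = 0] 0 ≥ 0, LHS is (·)² — take ±√, so sqrt: 3*(4*(-2*(x + 3))) = 0.
Step 3. [3*(4*(-2*(x + 3))) = 0] leading coefficient 3: divide by 3 ⇒ div: 4*(-2*(x + 3)) = 0.
Step 4. [4*(-2*(x + 3)) = 0] LHS = 4·(…); ÷4 both sides. So div: -2*(x + 3) = 0.
Step 5. [-2*(x + 3) = 0] LHS = -2·(…); ÷-2 both sides ⇒ div: x + 3 = 0.
Step 6. [x + 3 = 0] subtract 3: x sits inside (… + 3). So sub: x = -3.

Answer: x ∈ {-3}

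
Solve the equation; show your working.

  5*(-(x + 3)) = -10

Step 1. [5*(-(x + 3)) = -10] leading coefficient 5: divide by 5, so div: -(x + 3) = -2.
Step 2. [-(x + 3) = -2] LHS negated; negate both sides. So neg: x + 3 = 2.
Step 3. [x + 3 = 2] 3 comes off first (subtract 3). So sub: x = -1.

Answer: x ∈ {-1}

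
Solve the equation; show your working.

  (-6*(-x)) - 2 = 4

Step 1. [(-6*(-x)) - 2 = 4] the outer -2 inverts by adding 2 ⇒ sub: -6*(-x) = 6.
Step 2. [-6*(-x) = 6] -6 out front; divide by -6 ⇒ div: -x = -1.
Step 3. [-x = -1] flip signs both sides, so neg: x = 1.

Answer: x ∈ {1}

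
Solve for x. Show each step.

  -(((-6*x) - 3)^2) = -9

Step 1. [-(((-6*x) - 3)^2) = -9] leading − — multiply by −1, so neg: ((-6*x) - 3)^2 = 9.
Step 2. [((-6*x) - 3)^2 = 9] LHS squared, RHS 9 ≥ 0: apply √ (±). So sqrt: (-6*x) - 3 = 3 or -3.
Step 3. [(-6*x) - 3 = 3 or -3] peel the -3: add 3 from each side. So sub: -6*x = 6 or 0.
Step 4. [-6*x = 6 or 0] -6·(inner) — divide through by -6, so div: x = -1 or 0.

Answer: x ∈ {-1, 0}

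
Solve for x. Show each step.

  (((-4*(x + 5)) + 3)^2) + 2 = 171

Step 1. [(((-4*(x + 5)) + 3)^2) + 2 = 171] +2 is outermost — subtract 2 both sides ⇒ sub: ((-4*(x + 5)) + 3)^2 = 169.
Step 2. [((-4*(x + 5)) + 3)^2 = 169] √ both sides: 169 ≥ 0 gives two branches. So sqrt: (-4*(x + 5)) + 3 = 13 or -13.
Step 3. [(-4*(x + 5)) + 3 = 13 or -13] the outer +3 inverts by subtracting 3, so sub: -4*(x + 5) = 10 or -16.
Step 4. [-4*(x + 5) = 10 or -16] divide by the outer -4 ⇒ div: x + 5 = -5/2 or 4.
Step 5. [x + 5 = -5/2 or 4] the outer +5 inverts by subtracting 5, so sub: x = -15/2 or -1.

Answer: x ∈ {-15/2, -1}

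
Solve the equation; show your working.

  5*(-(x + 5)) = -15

Step 1. [5*(-(x + 5)) = -15] 5 out front; divide by 5 ⇒ div: -(x + 5) = -3.
Step 2. [-(x + 5) = -3] flip signs both sides, so neg: x + 5 = 3.
Step 3. [x + 5 = 3] subtract 5: x sits inside (… + 5), so sub: x = -2.

Answer: x ∈ {-2}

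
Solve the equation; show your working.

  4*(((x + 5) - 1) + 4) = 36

Step 1. [4*(((x + 5) - 1) + 4) = 36] divide by the outer 4 ⇒ div: ((x + 5) - 1) + 4 = 9.
Step 2. [((x + 5) - 1) + 4 = 9] +4 is outermost — subtract 4 both sides. So sub: (x + 5) - 1 = 5.
Step 3. [(x + 5) - 1 = 5] 1 comes off first (add 1). So sub: x + 5 = 6.
Step 4. [x + 5 = 6] the outer +5 inverts by subtracting 5 ⇒ sub: x = 1.

Answer: x ∈ {1}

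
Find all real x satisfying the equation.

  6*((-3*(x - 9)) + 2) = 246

Step 1. [6*((-3*(x - 9)) + 2) = 246] leading coefficient 6: divide by 6, so div: (-3*(x - 9)) + 2 = 41.
Step 2. [(-3*(x - 9)) + 2 = 41] +2 is outermost — subtract 2 both sides, so sub: -3*(x - 9) = 39.
Step 3. [-3*(x - 9) = 39] -3 out front; divide by -3 ⇒ div: x - 9 = -13.
Step 4. [x - 9 = -13] 9 comes off first (add 9), so sub: x = -4.

Answer: x ∈ {-4}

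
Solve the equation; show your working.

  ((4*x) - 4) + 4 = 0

Step 1. [((4*x) - 4) + 4 = 0] +4 is outermost — subtract 4 both sides ⇒ sub: (4*x) - 4 = -4.
Step 2. [(4*x) - 4 = -4] 4 comes off first (add 4), so sub: 4*x = 0.
Step 3. [4*x = 0] 4 out front; divide by 4, so div: x = 0.

Answer: x ∈ {0}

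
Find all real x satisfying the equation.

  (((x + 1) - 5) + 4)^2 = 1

Step 1. [(((x + 1) - 5) + 4)^2 = 1] 1 ≥ 0, LHS is (·)² — take ±√ ⇒ sqrt: ((x + 1) - 5) + 4 = 1 or -1.
Step 2. [((x + 1) - 5) + 4 = 1 or -1] subtract 4: x sits inside (… + 4), so sub: (x + 1) - 5 = -3 or -5.
Step 3. [(x + 1) - 5 = -3 or -5] the outer -5 inverts by adding 5 ⇒ sub: x + 1 = 2 or 0.
Step 4. [x + 1 = 2 or 0] 1 comes off first (subtract 1), so sub: x = 1 or -1.

Answer: x ∈ {-1, 1}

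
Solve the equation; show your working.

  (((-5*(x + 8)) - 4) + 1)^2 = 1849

Step 1. [(((-5*(x + 8)) - 4) + 1)^2 = 1849] LHS squared, RHS 1849 ≥ 0: apply √ (±), so sqrt: ((-5*(x + 8)) - 4) + 1 = 43 or -43.
Step 2. [((-5*(x + 8)) - 4) + 1 = 43 or -43] the outer +1 inverts by subtracting 1 ⇒ sub: (-5*(x + 8)) - 4 = 42 or -44.
Step 3. [(-5*(x + 8)) - 4 = 42 or -44] the outer -4 inverts by adding 4, so sub: -5*(x + 8) = 46 or -40.
Step 4. [-5*(x + 8) = 46 or -40] leading coefficient -5: divide by -5, so div: x + 8 = -46/5 or 8.
Step 5. [x + 8 = -46/5 or 8] subtract 8: x sits inside (… + 8), so sub: x = -86/5 or 0.

Answer: x ∈ {-86/5, 0}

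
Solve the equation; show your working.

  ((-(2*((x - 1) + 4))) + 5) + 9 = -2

Step 1. [((-(2*((x - 1) + 4))) + 5) + 9 = -2] the outer +9 inverts by subtracting 9 ⇒ sub: (-(2*((x - 1) + 4))) + 5 = -11.
Step 2. [(-(2*((x - 1) + 4))) + 5 = -11] subtract 5: x sits inside (… + 5) ⇒ sub: -(2*((x - 1) + 4)) = -16.
Step 3. [-(2*((x - 1) + 4)) = -16] leading − — multiply by −1 ⇒ neg: 2*((x - 1) + 4) = 16.
Step 4. [2*((x - 1) + 4) = 16] leading coefficient 2: divide by 2. So div: (x - 1) + 4 = 8.
Step 5. [(x - 1) + 4 = 8] 4 comes off first (subtract 4). So sub: x - 1 = 4.
Step 6. [x - 1 = 4] add 1: x sits inside (… - 1). So sub: x = 5.

Answer: x ∈ {5}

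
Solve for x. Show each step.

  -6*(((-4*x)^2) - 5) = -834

Step 1. [-6*(((-4*x)^2) - 5) = -834] -6 out front; divide by -6. So div: ((-4*x)^2) - 5 = 139.
Step 2. [((-4*x)^2) - 5 = 139] add 5: x sits inside (… - 5) ⇒ sub: (-4*x)^2 = 144.
Step 3. [(-4*x)^2 = 144] LHS squared, RHS 144 ≥ 0: apply √ (±). So sqrt: -4*x = 12 or -12.
Step 4. [-4*x = 12 or -12] -4 out front; divide by -4 ⇒ div: x = -3 or 3.

Answer: x ∈ {-3, 3}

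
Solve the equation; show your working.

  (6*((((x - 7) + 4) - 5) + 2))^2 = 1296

Step 1. [(6*((((x - 7) + 4) - 5) + 2))^2 = 1296] LHS squared, RHS 1296 ≥ 0: apply √ (±) ⇒ sqrt: 6*((((x - 7) + 4) - 5) + 2) = 36 or -36.
Step 2. [6*((((x - 7) + 4) - 5) + 2) = 36 or -36] divide by the outer 6 ⇒ div: (((x - 7) + 4) - 5) + 2 = 6 or -6.
Step 3. [(((x - 7) + 4) - 5) + 2 = 6 or -6] the outer +2 inverts by subtracting 2. So sub: ((x - 7) + 4) - 5 = 4 or -8.
Step 4. [((x - 7) + 4) - 5 = 4 or -8] -5 is outermost — add 5 both sides ⇒ sub: (x - 7) + 4 = 9 or -3.
Step 5. [(x - 7) + 4 = 9 or -3] peel the +4: subtract 4 from each side, so sub: x - 7 = 5 or -7.
Step 6. [x - 7 = 5 or -7] add 7: x sits inside (… - 7). So sub: x = 12 or 0.

Answer: x ∈ {0, 12}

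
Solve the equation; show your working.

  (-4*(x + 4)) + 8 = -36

Step 1. [(-4*(x + 4)) + 8 = -36] -4 | LHS and -4 | -36: pull -4 out, so factor: (x + 4) - 2 = 9.
Step 2. [(x + 4) - 2 = 9] add 2: x sits inside (… - 2). So sub: x + 4 = 11.
Step 3. [x + 4 = 11] the outer +4 inverts by subtracting 4, so sub: x = 7.

Answer: x ∈ {7}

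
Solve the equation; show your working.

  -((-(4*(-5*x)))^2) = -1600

Step 1. [-((-(4*(-5*x)))^2) = -1600] LHS negated; negate both sides ⇒ neg: (-(4*(-5*x)))^2 = 1600.
Step 2. [(-(4*(-5*x)))^2 = 1600] LHS squared, RHS 1600 ≥ 0: apply √ (±) ⇒ sqrt: -(4*(-5*x)) = 40 or -40.
Step 3. [-(4*(-5*x)) = 40 or -40] flip signs both sides, so neg: 4*(-5*x) = -40 or 40.
Step 4. [4*(-5*x) = -40 or 40] divide by the outer 4, so div: -5*x = -10 or 10.
Step 5. [-5*x = -10 or 10] LHS = -5·(…); ÷-5 both sides, so div: x = 2 or -2.

Answer: x ∈ {-2, 2}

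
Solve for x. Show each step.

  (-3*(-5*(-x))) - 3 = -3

Step 1. [(-3*(-5*(-x))) - 3 = -3] -3 is outermost — add 3 both sides. So sub: -3*(-5*(-x)) = 0.
Step 2. [-3*(-5*(-x)) = 0] LHS = -3·(…); ÷-3 both sides ⇒ div: -5*(-x) = 0.
Step 3. [-5*(-x) = 0] -5 out front; divide by -5 ⇒ div: -x = 0.
Step 4. [-x = 0] leading − — multiply by −1 ⇒ neg: x = 0.

Answer: x ∈ {0}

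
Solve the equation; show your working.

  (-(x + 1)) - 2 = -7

Step 1. [(-(x + 1)) - 2 = -7] add 2: x sits inside (… - 2), so sub: -(x + 1) = -5.
Step 2. [-(x + 1) = -5] LHS negated; negate both sides. So neg: x + 1 = 5.
Step 3. [x + 1 = 5] +1 is outermost — subtract 1 both sides, so sub: x = 4.

Answer: x ∈ {4}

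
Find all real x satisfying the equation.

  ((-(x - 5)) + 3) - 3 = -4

Step 1. [((-(x - 5)) + 3) - 3 = -4] 3 comes off first (add 3), so sub: (-(x - 5)) + 3 = -1.
Step 2. [(-(x - 5)) + 3 = -1] the outer +3 inverts by subtracting 3, so sub: -(x - 5) = -4.
Step 3. [-(x - 5) = -4] leading − — multiply by −1 ⇒ neg: x - 5 = 4.
Step 4. [x - 5 = 4] add 5: x sits inside (… - 5). So sub: x = 9.

Answer: x ∈ {9}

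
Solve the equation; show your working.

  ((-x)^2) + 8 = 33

Step 1. [((-x)^2) + 8 = 33] +8 is outermost — subtract 8 both sides ⇒ sub: (-x)^2 = 25.
Step 2. [(-x)^2 = 25] 25 ≥ 0, LHS is (·)² — take ±√. So sqrt: -x = 5 or -5.
Step 3. [-x = 5 or -5] leading − — multiply by −1, so neg: x = -5 or 5.

Answer: x ∈ {-5, 5}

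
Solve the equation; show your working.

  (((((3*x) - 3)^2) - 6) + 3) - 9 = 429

Step 1. [(((((3*x) - 3)^2) - 6) + 3) - 9 = 429] add 9: x sits inside (… - 9), so sub: ((((3*x) - 3)^2) - 6) + 3 = 438.
Step 2. [((((3*x) - 3)^2) - 6) + 3 = 438] the outer +3 inverts by subtracting 3. So sub: (((3*x) - 3)^2) - 6 = 435.
Step 3. [(((3*x) - 3)^2) - 6 = 435] add 6: x sits inside (… - 6). So sub: ((3*x) - 3)^2 = 441.
Step 4. [((3*x) - 3)^2 = 441] √ both sides: 441 ≥ 0 gives two branches, so sqrt: (3*x) - 3 = 21 or -21.
Step 5. [(3*x) - 3 = 21 or -21] common factor 3 (LHS and 21 or -21) — divide through ⇒ factor: x - 1 = 7 or -7.
Step 6. [x - 1 = 7 or -7] the outer -1 inverts by adding 1 ⇒ sub: x = 8 or -6.

Answer: x ∈ {-6, 8}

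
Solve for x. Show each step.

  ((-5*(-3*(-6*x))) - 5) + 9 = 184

Step 1. [((-5*(-3*(-6*x))) - 5) + 9 = 184] 9 comes off first (subtract 9). So sub: (-5*(-3*(-6*x))) - 5 = 175.
Step 2. [(-5*(-3*(-6*x))) - 5 = 175] -5 divides every term; factor it out ⇒ factor: (-3*(-6*x)) + 1 = -35.
Step 3. [(-3*(-6*x)) + 1 = -35] 1 comes off first (subtract 1), so sub: -3*(-6*x) = -36.
Step 4. [-3*(-6*x) = -36] leading coefficient -3: divide by -3. So div: -6*x = 12.
Step 5. [-6*x = 12] LHS = -6·(…); ÷-6 both sides. So div: x = -2.

Answer: x ∈ {-2}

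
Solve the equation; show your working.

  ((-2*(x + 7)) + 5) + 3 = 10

Step 1. [((-2*(x + 7)) + 5) + 3 = 10] peel the +3: subtract 3 from each side. So sub: (-2*(x + 7)) + 5 = 7.
Step 2. [(-2*(x + 7)) + 5 = 7] the outer +5 inverts by subtracting 5, so sub: -2*(x + 7) = 2.
Step 3. [-2*(x + 7) = 2] -2 out front; divide by -2 ⇒ div: x + 7 = -1.
Step 4. [x + 7 = -1] 7 comes off first (subtract 7) ⇒ sub: x = -8.

Answer: x ∈ {-8}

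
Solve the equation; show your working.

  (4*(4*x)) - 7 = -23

Step 1. [(4*(4*x)) - 7 = -23] add 7: x sits inside (… - 7). So sub: 4*(4*x) = -16.
Step 2. [4*(4*x) = -16] divide by the outer 4 ⇒ div: 4*x = -4.
Step 3. [4*x = -4] LHS = 4·(…); ÷4 both sides, so div: x = -1.

Answer: x ∈ {-1}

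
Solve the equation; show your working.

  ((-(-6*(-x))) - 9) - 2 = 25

Step 1. [((-(-6*(-x))) - 9) - 2 = 25] the outer -2 inverts by adding 2, so sub: (-(-6*(-x))) - 9 = 27.
Step 2. [(-(-6*(-x))) - 9 = 27] -9 is outermost — add 9 both sides, so sub: -(-6*(-x)) = 36.
Step 3. [-(-6*(-x)) = 36] LHS negated; negate both sides ⇒ neg: -6*(-x) = -36.
Step 4. [-6*(-x) = -36] -6 out front; divide by -6 ⇒ div: -x = 6.
Step 5. [-x = 6] LHS negated; negate both sides ⇒ neg: x = -6.

Answer: x ∈ {-6}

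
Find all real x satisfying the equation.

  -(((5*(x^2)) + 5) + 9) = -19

Step 1. [-(((5*(x^2)) + 5) + 9) = -19] leading − — multiply by −1 ⇒ neg: ((5*(x^2)) + 5) + 9 = 19.
Step 2. [((5*(x^2)) + 5) + 9 = 19] 9 comes off first (subtract 9). So sub: (5*(x^2)) + 5 = 10.
Step 3. [(5*(x^2)) + 5 = 10] 5 comes off first (subtract 5). So sub: 5*(x^2) = 5.
Step 4. [5*(x^2) = 5] LHS = 5·(…); ÷5 both sides. So div: x^2 = 1.
Step 5. [x^2 = 1] √ both sides: 1 ≥ 0 gives two branches, so sqrt: x = 1 or -1.

Answer: x ∈ {-1, 1}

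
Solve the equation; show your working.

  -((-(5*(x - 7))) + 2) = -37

Step 1. [-((-(5*(x - 7))) + 2) = -37] flip signs both sides, so neg: (-(5*(x - 7))) + 2 = 37.
Step 2. [(-(5*(x - 7))) + 2 = 37] the outer +2 inverts by subtracting 2. So sub: -(5*(x - 7)) = 35.
Step 3. [-(5*(x - 7)) = 35] leading − — multiply by −1 ⇒ neg: 5*(x - 7) = -35.
Step 4. [5*(x - 7) = -35] 5 out front; divide by 5, so div: x - 7 = -7.
Step 5. [x - 7 = -7] add 7: x sits inside (… - 7) ⇒ sub: x = 0.

Answer: x ∈ {0}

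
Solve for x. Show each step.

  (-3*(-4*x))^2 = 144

Step 1. [(-3*(-4*x))^2 = 144] √ both sides: 144 ≥ 0 gives two branches, so sqrt: -3*(-4*x) = 12 or -12.
Step 2. [-3*(-4*x) = 12 or -12] leading coefficient -3: divide by -3. So div: -4*x = -4 or 4.
Step 3. [-4*x = -4 or 4] divide by the outer -4. So div: x = 1 or -1.

Answer: x ∈ {-1, 1}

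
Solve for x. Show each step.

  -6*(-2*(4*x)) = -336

Step 1. [-6*(-2*(4*x)) = -336] leading coefficient -6: divide by -6. So div: -2*(4*x) = 56.
Step 2. [-2*(4*x) = 56] -2 out front; divide by -2. So div: 4*x = -28.
Step 3. [4*x = -28] LHS = 4·(…); ÷4 both sides ⇒ div: x = -7.

Answer: x ∈ {-7}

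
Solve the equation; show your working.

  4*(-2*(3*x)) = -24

Step 1. [4*(-2*(3*x)) = -24] leading coefficient 4: divide by 4 ⇒ div: -2*(3*x) = -6.
Step 2. [-2*(3*x) = -6] -2 out front; divide by -2 ⇒ div: 3*x = 3.
Step 3. [3*x = 3] leading coefficient 3: divide by 3. So div: x = 1.

Answer: x ∈ {1}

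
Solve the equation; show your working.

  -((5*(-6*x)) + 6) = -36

Step 1. [-((5*(-6*x)) + 6) = -36] leading − — multiply by −1. So neg: (5*(-6*x)) + 6 = 36.
Step 2. [(5*(-6*x)) + 6 = 36] peel the +6: subtract 6 from each side ⇒ sub: 5*(-6*x) = 30.
Step 3. [5*(-6*x) = 30] 5 out front; divide by 5, so div: -6*x = 6.
Step 4. [-6*x = 6] leading coefficient -6: divide by -6. So div: x = -1.

Answer: x ∈ {-1}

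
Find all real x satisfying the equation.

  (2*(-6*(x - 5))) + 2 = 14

Step 1. [(2*(-6*(x - 5))) + 2 = 14] the outer +2 inverts by subtracting 2 ⇒ sub: 2*(-6*(x - 5)) = 12.
Step 2. [2*(-6*(x - 5)) = 12] 2·(inner) — divide through by 2 ⇒ div: -6*(x - 5) = 6.
Step 3. [-6*(x - 5) = 6] -6 out front; divide by -6 ⇒ div: x - 5 = -1.
Step 4. [x - 5 = -1] peel the -5: add 5 from each side, so sub: x = 4.

Answer: x ∈ {4}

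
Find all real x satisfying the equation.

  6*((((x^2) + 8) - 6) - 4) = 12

Step 1. [6*((((x^2) + 8) - 6) - 4) = 12] 6 out front; divide by 6, so div: (((x^2) + 8) - 6) - 4 = 2.
Step 2. [(((x^2) + 8) - 6) - 4 = 2] -4 is outermost — add 4 both sides. So sub: ((x^2) + 8) - 6 = 6.
Step 3. [((x^2) + 8) - 6 = 6] 6 comes off first (add 6) ⇒ sub: (x^2) + 8 = 12.
Step 4. [(x^2) + 8 = 12] peel the +8: subtract 8 from each side. So sub: x^2 = 4.
Step 5. [x^2 = 4] √ both sides: 4 ≥ 0 gives two branches. So sqrt: x = 2 or -2.

Answer: x ∈ {-2, 2}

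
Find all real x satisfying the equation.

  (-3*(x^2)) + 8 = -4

Step 1. [(-3*(x^2)) + 8 = -4] 8 comes off first (subtract 8) ⇒ sub: -3*(x^2) = -12.
Step 2. [-3*(x^2) = -12] leading coefficient -3: divide by -3 ⇒ div: x^2 = 4.
Step 3. [x^2 = 4] √ both sides: 4 ≥ 0 gives two branches, so sqrt: x = 2 or -2.

Answer: x ∈ {-2, 2}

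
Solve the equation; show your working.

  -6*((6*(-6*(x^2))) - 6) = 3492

Step 1. [-6*((6*(-6*(x^2))) - 6) = 3492] divide by the outer -6, so div: (6*(-6*(x^2))) - 6 = -582.
Step 2. [(6*(-6*(x^2))) - 6 = -582] add 6: x sits inside (… - 6). So sub: 6*(-6*(x^2)) = -576.
Step 3. [6*(-6*(x^2)) = -576] leading coefficient 6: divide by 6 ⇒ div: -6*(x^2) = -96.
Step 4. [-6*(x^2) = -96] -6 out front; divide by -6, so div: x^2 = 16.
Step 5. [x^2 = 16] √ both sides: 16 ≥ 0 gives two branches, so sqrt: x = 4 or -4.

Answer: x ∈ {-4, 4}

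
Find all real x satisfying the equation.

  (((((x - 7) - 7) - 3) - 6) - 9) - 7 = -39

Step 1. [(((((x - 7) - 7) - 3) - 6) - 9) - 7 = -39] -7 is outermost — add 7 both sides ⇒ sub: ((((x - 7) - 7) - 3) - 6) - 9 = -32.
Step 2. [((((x - 7) - 7) - 3) - 6) - 9 = -32] 9 comes off first (add 9) ⇒ sub: (((x - 7) - 7) - 3) - 6 = -23.
Step 3. [(((x - 7) - 7) - 3) - 6 = -23] add 6: x sits inside (… - 6) ⇒ sub: ((x - 7) - 7) - 3 = -17.
Step 4. [((x - 7) - 7) - 3 = -17] 3 comes off first (add 3). So sub: (x - 7) - 7 = -14.
Step 5. [(x - 7) - 7 = -14] peel the -7: add 7 from each side. So sub: x - 7 = -7.
Step 6. [x - 7 = -7] add 7: x sits inside (… - 7) ⇒ sub: x = 0.

Answer: x ∈ {0}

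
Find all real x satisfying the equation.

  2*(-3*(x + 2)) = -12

Step 1. [2*(-3*(x + 2)) = -12] 2·(inner) — divide through by 2. So div: -3*(x + 2) = -6.
Step 2. [-3*(x + 2) = -6] divide by the outer -3. So div: x + 2 = 2.
Step 3. [x + 2 = 2] +2 is outermost — subtract 2 both sides. So sub: x = 0.

Answer: x ∈ {0}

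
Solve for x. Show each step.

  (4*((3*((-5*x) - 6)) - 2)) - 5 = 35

Step 1. [(4*((3*((-5*x) - 6)) - 2)) - 5 = 35] peel the -5: add 5 from each side ⇒ sub: 4*((3*((-5*x) - 6)) - 2) = 40.
Step 2. [4*((3*((-5*x) - 6)) - 2) = 40] LHS = 4·(…); ÷4 both sides. So div: (3*((-5*x) - 6)) - 2 = 10.
Step 3. [(3*((-5*x) - 6)) - 2 = 10] the outer -2 inverts by adding 2, so sub: 3*((-5*x) - 6) = 12.
Step 4. [3*((-5*x) - 6) = 12] divide by the outer 3, so div: (-5*x) - 6 = 4.
Step 5. [(-5*x) - 6 = 4] -6 is outermost — add 6 both sides. So sub: -5*x = 10.
Step 6. [-5*x = 10] -5 out front; divide by -5. So div: x = -2.

Answer: x ∈ {-2}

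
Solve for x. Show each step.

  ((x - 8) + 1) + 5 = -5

Step 1. [((x - 8) + 1) + 5 = -5] peel the +5: subtract 5 from each side ⇒ sub: (x - 8) + 1 = -10.
Step 2. [(x - 8) + 1 = -10] the outer +1 inverts by subtracting 1 ⇒ sub: x - 8 = -11.
Step 3. [x - 8 = -11] the outer -8 inverts by adding 8 ⇒ sub: x = -3.

Answer: x ∈ {-3}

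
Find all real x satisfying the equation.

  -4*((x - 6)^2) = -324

Step 1. [-4*((x - 6)^2) = -324] -4 out front; divide by -4, so div: (x - 6)^2 = 81.
Step 2. [(x - 6)^2 = 81] 81 ≥ 0, LHS is (·)² — take ±√. So sqrt: x - 6 = 9 or -9.
Step 3. [x - 6 = 9 or -9] peel the -6: add 6 from each side ⇒ sub: x = 15 or -3.

Answer: x ∈ {-3, 15}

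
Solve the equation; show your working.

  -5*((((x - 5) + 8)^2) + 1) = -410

Step 1. [-5*((((x - 5) + 8)^2) + 1) = -410] LHS = -5·(…); ÷-5 both sides, so div: (((x - 5) + 8)^2) + 1 = 82.
Step 2. [(((x - 5) + 8)^2) + 1 = 82] +1 is outermost — subtract 1 both sides ⇒ sub: ((x - 5) + 8)^2 = 81.
Step 3. [((x - 5) + 8)^2 = 81] LHS squared, RHS 81 ≥ 0: apply √ (±) ⇒ sqrt: (x - 5) + 8 = 9 or -9.
Step 4. [(x - 5) + 8 = 9 or -9] +8 is outermost — subtract 8 both sides. So sub: x - 5 = 1 or -17.
Step 5. [x - 5 = 1 or -17] add 5: x sits inside (… - 5), so sub: x = 6 or -12.

Answer: x ∈ {-12, 6}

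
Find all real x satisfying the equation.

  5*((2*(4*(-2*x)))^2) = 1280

Step 1. [5*((2*(4*(-2*x)))^2) = 1280] leading coefficient 5: divide by 5. So div: (2*(4*(-2*x)))^2 = 256.
Step 2. [(2*(4*(-2*x)))^2 = 256] √ both sides: 256 ≥ 0 gives two branches ⇒ sqrt: 2*(4*(-2*x)) = 16 or -16.
Step 3. [2*(4*(-2*x)) = 16 or -16] divide by the outer 2, so div: 4*(-2*x) = 8 or -8.
Step 4. [4*(-2*x) = 8 or -8] leading coefficient 4: divide by 4, so div: -2*x = 2 or -2.
Step 5. [-2*x = 2 or -2] LHS = -2·(…); ÷-2 both sides, so div: x = -1 or 1.

Answer: x ∈ {-1, 1}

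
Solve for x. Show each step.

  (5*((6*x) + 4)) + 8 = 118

Step 1. [(5*((6*x) + 4)) + 8 = 118] peel the +8: subtract 8 from each side, so sub: 5*((6*x) + 4) = 110.
Step 2. [5*((6*x) + 4) = 110] divide by the outer 5 ⇒ div: (6*x) + 4 = 22.
Step 3. [(6*x) + 4 = 22] peel the +4: subtract 4 from each side ⇒ sub: 6*x = 18.
Step 4. [6*x = 18] 6 out front; divide by 6 ⇒ div: x = 3.

Answer: x ∈ {3}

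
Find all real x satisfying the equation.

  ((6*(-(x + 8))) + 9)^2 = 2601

Step 1. [((6*(-(x + 8))) + 9)^2 = 2601] LHS squared, RHS 2601 ≥ 0: apply √ (±), so sqrt: (6*(-(x + 8))) + 9 = 51 or -51.
Step 2. [(6*(-(x + 8))) + 9 = 51 or -51] peel the +9: subtract 9 from each side. So sub: 6*(-(x + 8)) = 42 or -60.
Step 3. [6*(-(x + 8)) = 42 or -60] leading coefficient 6: divide by 6 ⇒ div: -(x + 8) = 7 or -10.
Step 4. [-(x + 8) = 7 or -10] flip signs both sides ⇒ neg: x + 8 = -7 or 10.
Step 5. [x + 8 = -7 or 10] the outer +8 inverts by subtracting 8. So sub: x = -15 or 2.

Answer: x ∈ {-15, 2}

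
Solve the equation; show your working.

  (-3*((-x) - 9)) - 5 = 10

Step 1. [(-3*((-x) - 9)) - 5 = 10] -5 is outermost — add 5 both sides ⇒ sub: -3*((-x) - 9) = 15.
Step 2. [-3*((-x) - 9) = 15] -3 out front; divide by -3. So div: (-x) - 9 = -5.
Step 3. [(-x) - 9 = -5] add 9: x sits inside (… - 9). So sub: -x = 4.
Step 4. [-x = 4] leading − — multiply by −1. So neg: x = -4.

Answer: x ∈ {-4}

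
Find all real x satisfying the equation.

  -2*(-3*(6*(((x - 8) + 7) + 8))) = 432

Step 1. [-2*(-3*(6*(((x - 8) + 7) + 8))) = 432] LHS = -2·(…); ÷-2 both sides. So div: -3*(6*(((x - 8) + 7) + 8)) = -216.
Step 2. [-3*(6*(((x - 8) + 7) + 8)) = -216] -3·(inner) — divide through by -3 ⇒ div: 6*(((x - 8) + 7) + 8) = 72.
Step 3. [6*(((x - 8) + 7) + 8) = 72] 6·(inner) — divide through by 6 ⇒ div: ((x - 8) + 7) + 8 = 12.
Step 4. [((x - 8) + 7) + 8 = 12] subtract 8: x sits inside (… + 8), so sub: (x - 8) + 7 = 4.
Step 5. [(x - 8) + 7 = 4] peel the +7: subtract 7 from each side ⇒ sub: x - 8 = -3.
Step 6. [x - 8 = -3] peel the -8: add 8 from each side, so sub: x = 5.

Answer: x ∈ {5}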